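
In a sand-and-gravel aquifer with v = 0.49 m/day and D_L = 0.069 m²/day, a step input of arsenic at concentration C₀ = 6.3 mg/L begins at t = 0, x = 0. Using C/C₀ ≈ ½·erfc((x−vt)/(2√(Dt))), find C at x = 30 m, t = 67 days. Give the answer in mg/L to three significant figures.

5.19 mg/L

For a continuous step input, C/C₀ ≈ ½·erfc((x−vt)/(2√(Dt))).
vt = 0.49 × 67 = 32.83 m and 2√(Dt) = 2√(0.069 × 67) = 4.300 m.
Argument (x−vt)/(2√(Dt)) = (30 − 32.83)/4.300 = -0.6581; ½·erfc(-0.6581) = 0.8240.
C = 6.3 × 0.8240 = 5.19 mg/L.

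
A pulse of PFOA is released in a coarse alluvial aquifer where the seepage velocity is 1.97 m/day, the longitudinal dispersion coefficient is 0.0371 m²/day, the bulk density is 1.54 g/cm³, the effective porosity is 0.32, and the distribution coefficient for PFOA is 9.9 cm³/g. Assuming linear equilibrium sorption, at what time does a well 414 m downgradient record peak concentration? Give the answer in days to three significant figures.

Retardation factor R = 1 + ρ_b·K_d/n = 1 + 1.54 × 9.9/0.32 = 48.64.
Sorption retards both mechanisms: v_R = v/R = 0.04050 m/day, D_R = D/R = 0.0007627 m²/day.
Peak time from v_R²t² + 2D_R t − x² = 0: t = (√(D_R² + v_R²x²) − D_R)/v_R².
√(D_R² + v_R²x²) = √(0.0007627² + 0.04050² × 414²) = 16.77; v_R² = 0.001640.
t = (16.77 − 0.0007627)/0.001640 = 10200 days.

10200 days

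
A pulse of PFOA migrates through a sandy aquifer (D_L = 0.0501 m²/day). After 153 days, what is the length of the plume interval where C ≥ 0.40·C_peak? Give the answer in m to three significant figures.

10.6 m

The plume is Gaussian with σ = √(2Dt) = √(2 × 0.0501 × 153) = 3.915 m.
C/C_peak = exp(−Δx²/(2σ²)) = 0.40 ⇒ Δx = σ·√(−2 ln 0.40) = 3.915 × 1.354 = 5.301 m.
Width = 2Δx = 10.6 m.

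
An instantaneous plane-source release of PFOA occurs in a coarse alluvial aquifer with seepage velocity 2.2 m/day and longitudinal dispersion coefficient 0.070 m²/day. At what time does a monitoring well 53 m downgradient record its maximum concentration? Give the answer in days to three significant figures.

For the 1D instantaneous-source solution, setting ∂C/∂t = 0 at fixed x gives v²t² + 2Dt − x² = 0, so t = (√(D² + v²x²) − D)/v².
√(D² + v²x²) = √(0.070² + 2.2² × 53²) = 116.6; v² = 4.84.
t = (116.6 − 0.070)/4.84 = 24.1 days (vs. the pure-advection estimate x/v = 24.1 d).

24.1 days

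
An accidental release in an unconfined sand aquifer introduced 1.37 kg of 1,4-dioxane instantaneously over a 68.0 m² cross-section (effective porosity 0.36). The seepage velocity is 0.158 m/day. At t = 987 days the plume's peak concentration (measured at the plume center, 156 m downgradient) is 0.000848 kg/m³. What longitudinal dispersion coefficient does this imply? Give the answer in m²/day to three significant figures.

0.351 m²/day

At the plume center C_max = M/(n_e·A·√(4πDt)), so D = M²/(4πt·(n_e·A·C_max)²).
n_e·A·C_max = 0.36 × 68.0 × 0.000848 = 0.02076 kg/m.
D = 1.37²/(4π × 987 × 0.02076²) = 0.351 m²/day.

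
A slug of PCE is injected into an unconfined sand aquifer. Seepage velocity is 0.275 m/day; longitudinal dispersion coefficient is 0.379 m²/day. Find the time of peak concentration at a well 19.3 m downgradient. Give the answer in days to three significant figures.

For the 1D instantaneous-source solution, setting ∂C/∂t = 0 at fixed x gives v²t² + 2Dt − x² = 0, so t = (√(D² + v²x²) − D)/v².
√(D² + v²x²) = √(0.379² + 0.275² × 19.3²) = 5.321; v² = 0.075625.
t = (5.321 − 0.379)/0.075625 = 65.3 days (vs. the pure-advection estimate x/v = 70.2 d).

65.3 days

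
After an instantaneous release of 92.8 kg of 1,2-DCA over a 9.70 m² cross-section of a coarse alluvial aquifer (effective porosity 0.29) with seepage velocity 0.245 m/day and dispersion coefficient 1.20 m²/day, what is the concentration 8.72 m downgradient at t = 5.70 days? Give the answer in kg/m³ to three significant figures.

For an instantaneous plane source, C(x,t) = M/(n_e·A·√(4πDt)) · exp(−(x−vt)²/(4Dt)), with n_e·A the pore (flow) area.
Plume center vt = 0.245 × 5.70 = 1.3965 m, so the well at 8.72 m is 7.3235 m downgradient of the peak.
√(4πDt) = 9.271 m, giving peak height M/(n_e·A·√(4πDt)) = 92.8/(0.29 × 9.70 × 9.271) = 3.558 kg/m³.
(x−vt)²/(4Dt) = (7.3235)²/(4 × 1.20 × 5.70) = 1.960; exp(−1.960) = 0.1409.
C = 3.558 × 0.1409 = 0.501 kg/m³.

0.501 kg/m³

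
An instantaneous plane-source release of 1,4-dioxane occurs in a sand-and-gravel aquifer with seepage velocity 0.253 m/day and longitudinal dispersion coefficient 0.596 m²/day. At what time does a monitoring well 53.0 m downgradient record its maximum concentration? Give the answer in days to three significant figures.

For the 1D instantaneous-source solution, setting ∂C/∂t = 0 at fixed x gives v²t² + 2Dt − x² = 0, so t = (√(D² + v²x²) − D)/v².
√(D² + v²x²) = √(0.596² + 0.253² × 53.0²) = 13.42; v² = 0.064009.
t = (13.42 − 0.596)/0.064009 = 200 days (vs. the pure-advection estimate x/v = 209 d).

200 days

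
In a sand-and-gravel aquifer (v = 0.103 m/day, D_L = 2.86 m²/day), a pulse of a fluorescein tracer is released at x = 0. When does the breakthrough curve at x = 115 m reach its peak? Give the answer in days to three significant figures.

For the 1D instantaneous-source solution, setting ∂C/∂t = 0 at fixed x gives v²t² + 2Dt − x² = 0, so t = (√(D² + v²x²) − D)/v².
√(D² + v²x²) = √(2.86² + 0.103² × 115²) = 12.19; v² = 0.010609.
t = (12.19 − 2.86)/0.010609 = 879 days (vs. the pure-advection estimate x/v = 1120 d).

879 days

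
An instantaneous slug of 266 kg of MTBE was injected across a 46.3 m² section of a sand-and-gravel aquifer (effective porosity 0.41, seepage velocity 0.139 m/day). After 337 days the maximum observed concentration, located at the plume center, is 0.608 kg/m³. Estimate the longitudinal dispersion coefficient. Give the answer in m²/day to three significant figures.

0.125 m²/day

At the plume center C_max = M/(n_e·A·√(4πDt)), so D = M²/(4πt·(n_e·A·C_max)²).
n_e·A·C_max = 0.41 × 46.3 × 0.608 = 11.54 kg/m.
D = 266²/(4π × 337 × 11.54²) = 0.125 m²/day.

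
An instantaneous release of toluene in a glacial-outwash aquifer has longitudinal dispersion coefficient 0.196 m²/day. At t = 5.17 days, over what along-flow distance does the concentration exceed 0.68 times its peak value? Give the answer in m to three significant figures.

The plume is Gaussian with σ = √(2Dt) = √(2 × 0.196 × 5.17) = 1.424 m.
C/C_peak = exp(−Δx²/(2σ²)) = 0.68 ⇒ Δx = σ·√(−2 ln 0.68) = 1.424 × 0.8783 = 1.251 m.
Width = 2Δx = 2.50 m.

2.50 m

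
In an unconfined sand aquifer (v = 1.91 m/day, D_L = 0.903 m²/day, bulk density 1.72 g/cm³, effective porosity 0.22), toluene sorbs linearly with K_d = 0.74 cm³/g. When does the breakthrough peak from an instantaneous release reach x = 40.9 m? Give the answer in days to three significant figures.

Retardation factor R = 1 + ρ_b·K_d/n = 1 + 1.72 × 0.74/0.22 = 6.785.
Sorption retards both mechanisms: v_R = v/R = 0.2815 m/day, D_R = D/R = 0.1331 m²/day.
Peak time from v_R²t² + 2D_R t − x² = 0: t = (√(D_R² + v_R²x²) − D_R)/v_R².
√(D_R² + v_R²x²) = √(0.1331² + 0.2815² × 40.9²) = 11.51; v_R² = 0.07924.
t = (11.51 − 0.1331)/0.07924 = 144 days.

144 days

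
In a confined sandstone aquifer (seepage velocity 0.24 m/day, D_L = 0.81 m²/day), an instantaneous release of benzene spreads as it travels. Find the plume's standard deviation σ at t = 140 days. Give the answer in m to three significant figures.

15.1 m

Dispersive spreading gives a Gaussian with σ² = 2Dt; advection only shifts the center.
σ = √(2 × 0.81 × 140) = 15.1 m.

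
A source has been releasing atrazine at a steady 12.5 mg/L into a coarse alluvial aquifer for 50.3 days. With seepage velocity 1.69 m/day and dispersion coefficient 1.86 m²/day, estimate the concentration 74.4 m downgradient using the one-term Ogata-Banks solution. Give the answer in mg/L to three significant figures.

For a continuous step input, C/C₀ ≈ ½·erfc((x−vt)/(2√(Dt))).
vt = 1.69 × 50.3 = 85.007 m and 2√(Dt) = 2√(1.86 × 50.3) = 19.35 m.
Argument (x−vt)/(2√(Dt)) = (74.4 − 85.007)/19.35 = -0.5482; ½·erfc(-0.5482) = 0.7809.
C = 12.5 × 0.7809 = 9.76 mg/L.

9.76 mg/L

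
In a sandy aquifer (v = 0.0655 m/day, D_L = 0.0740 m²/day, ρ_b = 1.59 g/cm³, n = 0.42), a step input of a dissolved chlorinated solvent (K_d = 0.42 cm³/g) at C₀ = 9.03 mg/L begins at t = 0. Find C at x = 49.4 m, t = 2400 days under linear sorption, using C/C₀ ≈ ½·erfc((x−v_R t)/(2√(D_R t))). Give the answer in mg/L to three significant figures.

7.52 mg/L

Retardation factor R = 1 + ρ_b·K_d/n = 1 + 1.59 × 0.42/0.42 = 2.590.
Sorption retards both mechanisms: v_R = v/R = 0.02529 m/day, D_R = D/R = 0.02857 m²/day.
v_R·t = 0.02529 × 2400 = 60.696 m; 2√(D_R t) = 16.56 m; argument = (49.4 − 60.696)/16.56 = -0.6821.
C = C₀ × ½·erfc(-0.6821) = 9.03 × 0.8326 = 7.52 mg/L.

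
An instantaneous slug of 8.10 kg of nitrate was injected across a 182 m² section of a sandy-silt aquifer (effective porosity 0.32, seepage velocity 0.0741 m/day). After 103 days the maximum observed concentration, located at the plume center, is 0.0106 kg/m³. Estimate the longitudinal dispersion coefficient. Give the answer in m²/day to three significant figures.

At the plume center C_max = M/(n_e·A·√(4πDt)), so D = M²/(4πt·(n_e·A·C_max)²).
n_e·A·C_max = 0.32 × 182 × 0.0106 = 0.6173 kg/m.
D = 8.10²/(4π × 103 × 0.6173²) = 0.133 m²/day.

0.133 m²/day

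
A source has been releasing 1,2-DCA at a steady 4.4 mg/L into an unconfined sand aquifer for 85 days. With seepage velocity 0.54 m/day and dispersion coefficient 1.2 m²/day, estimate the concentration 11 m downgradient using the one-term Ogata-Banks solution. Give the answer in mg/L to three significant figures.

4.37 mg/L

For a continuous step input, C/C₀ ≈ ½·erfc((x−vt)/(2√(Dt))).
vt = 0.54 × 85 = 45.9 m and 2√(Dt) = 2√(1.2 × 85) = 20.20 m.
Argument (x−vt)/(2√(Dt)) = (11 − 45.9)/20.20 = -1.728; ½·erfc(-1.728) = 0.9927.
C = 4.4 × 0.9927 = 4.37 mg/L.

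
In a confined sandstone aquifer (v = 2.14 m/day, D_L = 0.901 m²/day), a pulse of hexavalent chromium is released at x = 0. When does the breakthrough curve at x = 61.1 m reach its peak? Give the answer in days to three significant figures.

For the 1D instantaneous-source solution, setting ∂C/∂t = 0 at fixed x gives v²t² + 2Dt − x² = 0, so t = (√(D² + v²x²) − D)/v².
√(D² + v²x²) = √(0.901² + 2.14² × 61.1²) = 130.8; v² = 4.5796.
t = (130.8 − 0.901)/4.5796 = 28.4 days (vs. the pure-advection estimate x/v = 28.6 d).

28.4 days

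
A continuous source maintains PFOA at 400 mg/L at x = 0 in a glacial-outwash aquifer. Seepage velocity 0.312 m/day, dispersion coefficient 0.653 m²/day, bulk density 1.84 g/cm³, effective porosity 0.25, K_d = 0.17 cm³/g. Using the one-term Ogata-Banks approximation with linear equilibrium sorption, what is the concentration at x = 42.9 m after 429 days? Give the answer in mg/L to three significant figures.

Retardation factor R = 1 + ρ_b·K_d/n = 1 + 1.84 × 0.17/0.25 = 2.251.
Sorption retards both mechanisms: v_R = v/R = 0.1386 m/day, D_R = D/R = 0.2901 m²/day.
v_R·t = 0.1386 × 429 = 59.4594 m; 2√(D_R t) = 22.31 m; argument = (42.9 − 59.4594)/22.31 = -0.7422.
C = C₀ × ½·erfc(-0.7422) = 400 × 0.8531 = 341 mg/L.

341 mg/L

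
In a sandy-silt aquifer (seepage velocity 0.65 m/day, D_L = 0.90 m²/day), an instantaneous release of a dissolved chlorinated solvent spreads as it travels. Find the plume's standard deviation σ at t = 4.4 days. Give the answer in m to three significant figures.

Dispersive spreading gives a Gaussian with σ² = 2Dt; advection only shifts the center.
σ = √(2 × 0.90 × 4.4) = 2.81 m.

2.81 m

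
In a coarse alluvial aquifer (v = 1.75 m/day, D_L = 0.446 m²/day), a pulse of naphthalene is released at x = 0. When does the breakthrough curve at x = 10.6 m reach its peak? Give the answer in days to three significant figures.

5.91 days

For the 1D instantaneous-source solution, setting ∂C/∂t = 0 at fixed x gives v²t² + 2Dt − x² = 0, so t = (√(D² + v²x²) − D)/v².
√(D² + v²x²) = √(0.446² + 1.75² × 10.6²) = 18.56; v² = 3.0625.
t = (18.56 − 0.446)/3.0625 = 5.91 days (vs. the pure-advection estimate x/v = 6.06 d).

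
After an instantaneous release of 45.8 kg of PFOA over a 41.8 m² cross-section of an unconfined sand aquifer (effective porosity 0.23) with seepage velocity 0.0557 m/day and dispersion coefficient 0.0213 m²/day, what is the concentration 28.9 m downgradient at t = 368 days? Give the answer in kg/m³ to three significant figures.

For an instantaneous plane source, C(x,t) = M/(n_e·A·√(4πDt)) · exp(−(x−vt)²/(4Dt)), with n_e·A the pore (flow) area.
Plume center vt = 0.0557 × 368 = 20.4976 m, so the well at 28.9 m is 8.4024 m downgradient of the peak.
√(4πDt) = 9.925 m, giving peak height M/(n_e·A·√(4πDt)) = 45.8/(0.23 × 41.8 × 9.925) = 0.4800 kg/m³.
(x−vt)²/(4Dt) = (8.4024)²/(4 × 0.0213 × 368) = 2.252; exp(−2.252) = 0.1052.
C = 0.4800 × 0.1052 = 0.0505 kg/m³.

0.0505 kg/m³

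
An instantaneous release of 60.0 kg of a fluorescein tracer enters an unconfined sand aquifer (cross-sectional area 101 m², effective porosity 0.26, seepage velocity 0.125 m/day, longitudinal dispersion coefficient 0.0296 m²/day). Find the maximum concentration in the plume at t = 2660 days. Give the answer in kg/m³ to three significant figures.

The peak of an instantaneous 1D plume sits at x = vt; there the Gaussian factor is 1 and C_max = M/(n_e·A·√(4πDt)), where n_e·A is the pore area the mass is dissolved in.
√(4πDt) = √(4π × 0.0296 × 2660) = 31.46 m, so C_max = 60.0/(0.26 × 101 × 31.46) = 0.0726 kg/m³.

0.0726 kg/m³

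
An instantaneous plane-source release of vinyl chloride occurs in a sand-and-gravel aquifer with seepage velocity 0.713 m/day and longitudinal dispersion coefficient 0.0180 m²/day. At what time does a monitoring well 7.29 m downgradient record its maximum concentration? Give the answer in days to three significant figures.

10.2 days

For the 1D instantaneous-source solution, setting ∂C/∂t = 0 at fixed x gives v²t² + 2Dt − x² = 0, so t = (√(D² + v²x²) − D)/v².
√(D² + v²x²) = √(0.0180² + 0.713² × 7.29²) = 5.198; v² = 0.508369.
t = (5.198 − 0.0180)/0.508369 = 10.2 days (vs. the pure-advection estimate x/v = 10.2 d).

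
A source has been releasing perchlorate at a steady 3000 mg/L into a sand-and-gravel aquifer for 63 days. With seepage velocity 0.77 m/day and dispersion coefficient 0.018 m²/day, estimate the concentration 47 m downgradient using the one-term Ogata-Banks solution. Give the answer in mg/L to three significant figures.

2530 mg/L

For a continuous step input, C/C₀ ≈ ½·erfc((x−vt)/(2√(Dt))).
vt = 0.77 × 63 = 48.51 m and 2√(Dt) = 2√(0.018 × 63) = 2.130 m.
Argument (x−vt)/(2√(Dt)) = (47 − 48.51)/2.130 = -0.7089; ½·erfc(-0.7089) = 0.8420.
C = 3000 × 0.8420 = 2530 mg/L.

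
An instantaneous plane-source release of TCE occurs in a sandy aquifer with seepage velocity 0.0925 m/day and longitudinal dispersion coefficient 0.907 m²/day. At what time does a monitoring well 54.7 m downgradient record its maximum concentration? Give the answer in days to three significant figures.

495 days

For the 1D instantaneous-source solution, setting ∂C/∂t = 0 at fixed x gives v²t² + 2Dt − x² = 0, so t = (√(D² + v²x²) − D)/v².
√(D² + v²x²) = √(0.907² + 0.0925² × 54.7²) = 5.140; v² = 0.00855625.
t = (5.140 − 0.907)/0.00855625 = 495 days (vs. the pure-advection estimate x/v = 591 d).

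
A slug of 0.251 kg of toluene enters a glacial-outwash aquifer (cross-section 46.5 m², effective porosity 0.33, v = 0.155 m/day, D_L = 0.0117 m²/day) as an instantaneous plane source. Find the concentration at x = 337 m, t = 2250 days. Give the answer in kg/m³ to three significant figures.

0.000242 kg/m³

For an instantaneous plane source, C(x,t) = M/(n_e·A·√(4πDt)) · exp(−(x−vt)²/(4Dt)), with n_e·A the pore (flow) area.
Plume center vt = 0.155 × 2250 = 348.75 m, so the well at 337 m is 11.75 m upgradient of the peak.
√(4πDt) = 18.19 m, giving peak height M/(n_e·A·√(4πDt)) = 0.251/(0.33 × 46.5 × 18.19) = 0.0008992 kg/m³.
(x−vt)²/(4Dt) = (-11.75)²/(4 × 0.0117 × 2250) = 1.311; exp(−1.311) = 0.2696.
C = 0.0008992 × 0.2696 = 0.000242 kg/m³.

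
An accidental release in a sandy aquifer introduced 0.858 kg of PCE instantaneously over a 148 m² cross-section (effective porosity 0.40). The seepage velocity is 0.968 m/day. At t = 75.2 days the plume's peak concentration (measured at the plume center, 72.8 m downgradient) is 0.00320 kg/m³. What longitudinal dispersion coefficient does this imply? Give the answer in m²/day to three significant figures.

0.0217 m²/day

At the plume center C_max = M/(n_e·A·√(4πDt)), so D = M²/(4πt·(n_e·A·C_max)²).
n_e·A·C_max = 0.40 × 148 × 0.00320 = 0.1894 kg/m.
D = 0.858²/(4π × 75.2 × 0.1894²) = 0.0217 m²/day.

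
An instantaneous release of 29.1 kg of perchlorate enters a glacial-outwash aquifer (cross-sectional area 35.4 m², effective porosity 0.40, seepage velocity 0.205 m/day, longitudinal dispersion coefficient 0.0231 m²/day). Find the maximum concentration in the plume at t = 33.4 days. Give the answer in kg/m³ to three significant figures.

The peak of an instantaneous 1D plume sits at x = vt; there the Gaussian factor is 1 and C_max = M/(n_e·A·√(4πDt)), where n_e·A is the pore area the mass is dissolved in.
√(4πDt) = √(4π × 0.0231 × 33.4) = 3.114 m, so C_max = 29.1/(0.40 × 35.4 × 3.114) = 0.660 kg/m³.

0.660 kg/m³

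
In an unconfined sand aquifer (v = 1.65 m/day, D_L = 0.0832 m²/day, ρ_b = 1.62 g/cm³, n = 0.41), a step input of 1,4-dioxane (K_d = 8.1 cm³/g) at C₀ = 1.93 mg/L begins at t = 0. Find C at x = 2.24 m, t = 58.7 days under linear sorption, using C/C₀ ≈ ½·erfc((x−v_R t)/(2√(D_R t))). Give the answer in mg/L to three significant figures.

Retardation factor R = 1 + ρ_b·K_d/n = 1 + 1.62 × 8.1/0.41 = 33.00.
Sorption retards both mechanisms: v_R = v/R = 0.05000 m/day, D_R = D/R = 0.002521 m²/day.
v_R·t = 0.05000 × 58.7 = 2.935 m; 2√(D_R t) = 0.7694 m; argument = (2.24 − 2.935)/0.7694 = -0.9033.
C = C₀ × ½·erfc(-0.9033) = 1.93 × 0.8993 = 1.74 mg/L.

1.74 mg/L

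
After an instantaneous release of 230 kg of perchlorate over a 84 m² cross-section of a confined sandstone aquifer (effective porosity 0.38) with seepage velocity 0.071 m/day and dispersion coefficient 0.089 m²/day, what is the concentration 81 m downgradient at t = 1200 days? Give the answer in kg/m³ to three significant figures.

0.189 kg/m³

For an instantaneous plane source, C(x,t) = M/(n_e·A·√(4πDt)) · exp(−(x−vt)²/(4Dt)), with n_e·A the pore (flow) area.
Plume center vt = 0.071 × 1200 = 85.2 m, so the well at 81 m is 4.2 m upgradient of the peak.
√(4πDt) = 36.63 m, giving peak height M/(n_e·A·√(4πDt)) = 230/(0.38 × 84 × 36.63) = 0.1967 kg/m³.
(x−vt)²/(4Dt) = (-4.2)²/(4 × 0.089 × 1200) = 0.04129; exp(−0.04129) = 0.9596.
C = 0.1967 × 0.9596 = 0.189 kg/m³.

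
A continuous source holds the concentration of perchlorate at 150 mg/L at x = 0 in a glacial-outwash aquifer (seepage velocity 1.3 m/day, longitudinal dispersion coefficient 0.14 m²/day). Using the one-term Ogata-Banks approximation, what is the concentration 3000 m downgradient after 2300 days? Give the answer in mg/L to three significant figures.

For a continuous step input, C/C₀ ≈ ½·erfc((x−vt)/(2√(Dt))).
vt = 1.3 × 2300 = 2990 m and 2√(Dt) = 2√(0.14 × 2300) = 35.89 m.
Argument (x−vt)/(2√(Dt)) = (3000 − 2990)/35.89 = 0.2786; ½·erfc(0.2786) = 0.3468.
C = 150 × 0.3468 = 52.0 mg/L.

52.0 mg/L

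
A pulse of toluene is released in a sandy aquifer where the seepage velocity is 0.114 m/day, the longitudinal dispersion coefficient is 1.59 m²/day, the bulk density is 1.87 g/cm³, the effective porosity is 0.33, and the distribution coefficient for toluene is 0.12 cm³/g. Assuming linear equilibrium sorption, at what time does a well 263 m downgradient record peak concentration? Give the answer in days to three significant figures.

3680 days

Retardation factor R = 1 + ρ_b·K_d/n = 1 + 1.87 × 0.12/0.33 = 1.680.
Sorption retards both mechanisms: v_R = v/R = 0.06786 m/day, D_R = D/R = 0.9464 m²/day.
Peak time from v_R²t² + 2D_R t − x² = 0: t = (√(D_R² + v_R²x²) − D_R)/v_R².
√(D_R² + v_R²x²) = √(0.9464² + 0.06786² × 263²) = 17.87; v_R² = 0.004605.
t = (17.87 − 0.9464)/0.004605 = 3680 days.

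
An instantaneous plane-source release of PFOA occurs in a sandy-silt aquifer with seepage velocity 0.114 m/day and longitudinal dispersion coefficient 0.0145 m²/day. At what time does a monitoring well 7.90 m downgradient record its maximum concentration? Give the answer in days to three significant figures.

68.2 days

For the 1D instantaneous-source solution, setting ∂C/∂t = 0 at fixed x gives v²t² + 2Dt − x² = 0, so t = (√(D² + v²x²) − D)/v².
√(D² + v²x²) = √(0.0145² + 0.114² × 7.90²) = 0.9007; v² = 0.012996.
t = (0.9007 − 0.0145)/0.012996 = 68.2 days (vs. the pure-advection estimate x/v = 69.3 d).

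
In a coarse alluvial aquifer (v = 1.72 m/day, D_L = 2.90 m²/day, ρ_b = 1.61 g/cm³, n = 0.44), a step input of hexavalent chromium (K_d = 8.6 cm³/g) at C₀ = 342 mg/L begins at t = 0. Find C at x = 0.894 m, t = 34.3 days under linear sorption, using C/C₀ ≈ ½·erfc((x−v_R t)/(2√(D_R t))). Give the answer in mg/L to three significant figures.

221 mg/L

Retardation factor R = 1 + ρ_b·K_d/n = 1 + 1.61 × 8.6/0.44 = 32.47.
Sorption retards both mechanisms: v_R = v/R = 0.05297 m/day, D_R = D/R = 0.08931 m²/day.
v_R·t = 0.05297 × 34.3 = 1.816871 m; 2√(D_R t) = 3.500 m; argument = (0.894 − 1.816871)/3.500 = -0.2637.
C = C₀ × ½·erfc(-0.2637) = 342 × 0.6454 = 221 mg/L.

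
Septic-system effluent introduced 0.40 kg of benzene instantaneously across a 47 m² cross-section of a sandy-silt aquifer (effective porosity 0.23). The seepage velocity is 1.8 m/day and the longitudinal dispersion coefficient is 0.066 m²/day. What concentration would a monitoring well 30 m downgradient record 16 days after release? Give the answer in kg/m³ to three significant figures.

0.00722 kg/m³

For an instantaneous plane source, C(x,t) = M/(n_e·A·√(4πDt)) · exp(−(x−vt)²/(4Dt)), with n_e·A the pore (flow) area.
Plume center vt = 1.8 × 16 = 28.8 m, so the well at 30 m is 1.2 m downgradient of the peak.
√(4πDt) = 3.643 m, giving peak height M/(n_e·A·√(4πDt)) = 0.40/(0.23 × 47 × 3.643) = 0.01016 kg/m³.
(x−vt)²/(4Dt) = (1.2)²/(4 × 0.066 × 16) = 0.3409; exp(−0.3409) = 0.7111.
C = 0.01016 × 0.7111 = 0.00722 kg/m³.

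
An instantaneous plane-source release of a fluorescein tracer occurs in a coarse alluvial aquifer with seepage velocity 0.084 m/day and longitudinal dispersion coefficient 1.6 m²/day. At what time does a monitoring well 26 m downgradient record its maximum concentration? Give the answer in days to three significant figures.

For the 1D instantaneous-source solution, setting ∂C/∂t = 0 at fixed x gives v²t² + 2Dt − x² = 0, so t = (√(D² + v²x²) − D)/v².
√(D² + v²x²) = √(1.6² + 0.084² × 26²) = 2.707; v² = 0.007056.
t = (2.707 − 1.6)/0.007056 = 157 days (vs. the pure-advection estimate x/v = 310 d).

157 days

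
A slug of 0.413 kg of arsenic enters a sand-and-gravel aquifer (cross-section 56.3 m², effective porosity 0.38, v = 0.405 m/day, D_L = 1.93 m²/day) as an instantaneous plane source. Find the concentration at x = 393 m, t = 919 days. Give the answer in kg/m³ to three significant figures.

0.000122 kg/m³

For an instantaneous plane source, C(x,t) = M/(n_e·A·√(4πDt)) · exp(−(x−vt)²/(4Dt)), with n_e·A the pore (flow) area.
Plume center vt = 0.405 × 919 = 372.195 m, so the well at 393 m is 20.805 m downgradient of the peak.
√(4πDt) = 149.3 m, giving peak height M/(n_e·A·√(4πDt)) = 0.413/(0.38 × 56.3 × 149.3) = 0.0001293 kg/m³.
(x−vt)²/(4Dt) = (20.805)²/(4 × 1.93 × 919) = 0.06101; exp(−0.06101) = 0.9408.
C = 0.0001293 × 0.9408 = 0.000122 kg/m³.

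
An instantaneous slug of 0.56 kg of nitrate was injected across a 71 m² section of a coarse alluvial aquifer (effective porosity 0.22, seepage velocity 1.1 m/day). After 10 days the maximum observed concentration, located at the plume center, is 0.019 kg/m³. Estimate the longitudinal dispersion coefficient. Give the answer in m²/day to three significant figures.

0.0283 m²/day

At the plume center C_max = M/(n_e·A·√(4πDt)), so D = M²/(4πt·(n_e·A·C_max)²).
n_e·A·C_max = 0.22 × 71 × 0.019 = 0.2968 kg/m.
D = 0.56²/(4π × 10 × 0.2968²) = 0.0283 m²/day.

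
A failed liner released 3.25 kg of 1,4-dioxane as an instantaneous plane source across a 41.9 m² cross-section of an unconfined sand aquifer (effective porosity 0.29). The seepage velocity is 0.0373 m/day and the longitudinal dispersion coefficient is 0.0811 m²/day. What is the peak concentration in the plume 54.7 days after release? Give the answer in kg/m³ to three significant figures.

The peak of an instantaneous 1D plume sits at x = vt; there the Gaussian factor is 1 and C_max = M/(n_e·A·√(4πDt)), where n_e·A is the pore area the mass is dissolved in.
√(4πDt) = √(4π × 0.0811 × 54.7) = 7.466 m, so C_max = 3.25/(0.29 × 41.9 × 7.466) = 0.0358 kg/m³.

0.0358 kg/m³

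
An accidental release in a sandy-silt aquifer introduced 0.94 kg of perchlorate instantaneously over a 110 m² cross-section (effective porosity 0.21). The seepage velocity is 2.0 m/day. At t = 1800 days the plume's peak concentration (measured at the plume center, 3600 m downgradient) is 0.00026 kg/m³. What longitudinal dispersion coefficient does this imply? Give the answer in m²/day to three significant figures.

At the plume center C_max = M/(n_e·A·√(4πDt)), so D = M²/(4πt·(n_e·A·C_max)²).
n_e·A·C_max = 0.21 × 110 × 0.00026 = 0.006006 kg/m.
D = 0.94²/(4π × 1800 × 0.006006²) = 1.08 m²/day.

1.08 m²/day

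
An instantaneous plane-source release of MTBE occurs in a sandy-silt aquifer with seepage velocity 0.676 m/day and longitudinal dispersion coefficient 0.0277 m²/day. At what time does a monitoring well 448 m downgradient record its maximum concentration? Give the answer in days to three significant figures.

For the 1D instantaneous-source solution, setting ∂C/∂t = 0 at fixed x gives v²t² + 2Dt − x² = 0, so t = (√(D² + v²x²) − D)/v².
√(D² + v²x²) = √(0.0277² + 0.676² × 448²) = 302.8; v² = 0.456976.
t = (302.8 − 0.0277)/0.456976 = 663 days (vs. the pure-advection estimate x/v = 663 d).

663 days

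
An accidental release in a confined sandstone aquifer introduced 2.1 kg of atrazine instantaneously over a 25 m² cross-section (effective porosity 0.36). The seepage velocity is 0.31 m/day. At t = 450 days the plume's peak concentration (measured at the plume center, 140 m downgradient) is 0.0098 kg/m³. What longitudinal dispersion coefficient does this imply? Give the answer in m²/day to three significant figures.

0.100 m²/day

At the plume center C_max = M/(n_e·A·√(4πDt)), so D = M²/(4πt·(n_e·A·C_max)²).
n_e·A·C_max = 0.36 × 25 × 0.0098 = 0.08820 kg/m.
D = 2.1²/(4π × 450 × 0.08820²) = 0.100 m²/day.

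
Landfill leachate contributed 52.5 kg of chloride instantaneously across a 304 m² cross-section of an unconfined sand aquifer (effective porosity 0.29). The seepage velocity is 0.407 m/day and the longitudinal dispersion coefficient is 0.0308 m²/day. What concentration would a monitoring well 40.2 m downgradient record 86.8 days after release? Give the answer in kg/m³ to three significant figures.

For an instantaneous plane source, C(x,t) = M/(n_e·A·√(4πDt)) · exp(−(x−vt)²/(4Dt)), with n_e·A the pore (flow) area.
Plume center vt = 0.407 × 86.8 = 35.3276 m, so the well at 40.2 m is 4.8724 m downgradient of the peak.
√(4πDt) = 5.796 m, giving peak height M/(n_e·A·√(4πDt)) = 52.5/(0.29 × 304 × 5.796) = 0.1027 kg/m³.
(x−vt)²/(4Dt) = (4.8724)²/(4 × 0.0308 × 86.8) = 2.220; exp(−2.220) = 0.1086.
C = 0.1027 × 0.1086 = 0.0112 kg/m³.

0.0112 kg/m³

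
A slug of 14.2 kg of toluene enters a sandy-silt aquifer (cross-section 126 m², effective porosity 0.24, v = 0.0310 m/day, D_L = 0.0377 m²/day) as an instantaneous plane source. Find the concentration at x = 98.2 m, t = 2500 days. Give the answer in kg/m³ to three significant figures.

For an instantaneous plane source, C(x,t) = M/(n_e·A·√(4πDt)) · exp(−(x−vt)²/(4Dt)), with n_e·A the pore (flow) area.
Plume center vt = 0.0310 × 2500 = 77.5 m, so the well at 98.2 m is 20.7 m downgradient of the peak.
√(4πDt) = 34.41 m, giving peak height M/(n_e·A·√(4πDt)) = 14.2/(0.24 × 126 × 34.41) = 0.01365 kg/m³.
(x−vt)²/(4Dt) = (20.7)²/(4 × 0.0377 × 2500) = 1.137; exp(−1.137) = 0.3208.
C = 0.01365 × 0.3208 = 0.00438 kg/m³.

0.00438 kg/m³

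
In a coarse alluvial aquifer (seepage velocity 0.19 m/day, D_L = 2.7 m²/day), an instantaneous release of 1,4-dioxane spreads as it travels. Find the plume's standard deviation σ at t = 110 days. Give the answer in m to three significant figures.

Dispersive spreading gives a Gaussian with σ² = 2Dt; advection only shifts the center.
σ = √(2 × 2.7 × 110) = 24.4 m.

24.4 m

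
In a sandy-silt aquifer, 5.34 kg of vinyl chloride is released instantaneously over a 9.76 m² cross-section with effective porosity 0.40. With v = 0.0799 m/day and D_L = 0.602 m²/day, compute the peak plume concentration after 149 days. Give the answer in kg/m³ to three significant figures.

The peak of an instantaneous 1D plume sits at x = vt; there the Gaussian factor is 1 and C_max = M/(n_e·A·√(4πDt)), where n_e·A is the pore area the mass is dissolved in.
√(4πDt) = √(4π × 0.602 × 149) = 33.57 m, so C_max = 5.34/(0.40 × 9.76 × 33.57) = 0.0407 kg/m³.

0.0407 kg/m³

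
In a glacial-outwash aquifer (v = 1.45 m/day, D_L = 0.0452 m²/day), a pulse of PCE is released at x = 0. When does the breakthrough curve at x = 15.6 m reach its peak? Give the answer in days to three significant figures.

10.7 days

For the 1D instantaneous-source solution, setting ∂C/∂t = 0 at fixed x gives v²t² + 2Dt − x² = 0, so t = (√(D² + v²x²) − D)/v².
√(D² + v²x²) = √(0.0452² + 1.45² × 15.6²) = 22.62; v² = 2.1025.
t = (22.62 − 0.0452)/2.1025 = 10.7 days (vs. the pure-advection estimate x/v = 10.8 d).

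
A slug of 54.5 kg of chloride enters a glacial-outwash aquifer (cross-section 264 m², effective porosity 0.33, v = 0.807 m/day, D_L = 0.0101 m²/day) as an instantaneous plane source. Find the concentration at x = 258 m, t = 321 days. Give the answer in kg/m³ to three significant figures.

For an instantaneous plane source, C(x,t) = M/(n_e·A·√(4πDt)) · exp(−(x−vt)²/(4Dt)), with n_e·A the pore (flow) area.
Plume center vt = 0.807 × 321 = 259.047 m, so the well at 258 m is 1.047 m upgradient of the peak.
√(4πDt) = 6.383 m, giving peak height M/(n_e·A·√(4πDt)) = 54.5/(0.33 × 264 × 6.383) = 0.09801 kg/m³.
(x−vt)²/(4Dt) = (-1.047)²/(4 × 0.0101 × 321) = 0.08453; exp(−0.08453) = 0.9189.
C = 0.09801 × 0.9189 = 0.0901 kg/m³.

0.0901 kg/m³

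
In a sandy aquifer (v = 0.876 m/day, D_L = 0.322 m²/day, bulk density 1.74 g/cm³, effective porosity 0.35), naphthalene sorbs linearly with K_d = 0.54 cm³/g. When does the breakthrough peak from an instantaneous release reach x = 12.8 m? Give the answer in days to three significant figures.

Retardation factor R = 1 + ρ_b·K_d/n = 1 + 1.74 × 0.54/0.35 = 3.685.
Sorption retards both mechanisms: v_R = v/R = 0.2377 m/day, D_R = D/R = 0.08738 m²/day.
Peak time from v_R²t² + 2D_R t − x² = 0: t = (√(D_R² + v_R²x²) − D_R)/v_R².
√(D_R² + v_R²x²) = √(0.08738² + 0.2377² × 12.8²) = 3.044; v_R² = 0.05650.
t = (3.044 − 0.08738)/0.05650 = 52.3 days.

52.3 days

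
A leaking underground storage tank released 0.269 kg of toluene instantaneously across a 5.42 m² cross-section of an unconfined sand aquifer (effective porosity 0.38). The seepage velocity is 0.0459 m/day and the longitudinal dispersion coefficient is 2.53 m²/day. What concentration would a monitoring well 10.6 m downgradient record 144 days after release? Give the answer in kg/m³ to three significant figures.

For an instantaneous plane source, C(x,t) = M/(n_e·A·√(4πDt)) · exp(−(x−vt)²/(4Dt)), with n_e·A the pore (flow) area.
Plume center vt = 0.0459 × 144 = 6.6096 m, so the well at 10.6 m is 3.9904 m downgradient of the peak.
√(4πDt) = 67.66 m, giving peak height M/(n_e·A·√(4πDt)) = 0.269/(0.38 × 5.42 × 67.66) = 0.001930 kg/m³.
(x−vt)²/(4Dt) = (3.9904)²/(4 × 2.53 × 144) = 0.01093; exp(−0.01093) = 0.9891.
C = 0.001930 × 0.9891 = 0.00191 kg/m³.

0.00191 kg/m³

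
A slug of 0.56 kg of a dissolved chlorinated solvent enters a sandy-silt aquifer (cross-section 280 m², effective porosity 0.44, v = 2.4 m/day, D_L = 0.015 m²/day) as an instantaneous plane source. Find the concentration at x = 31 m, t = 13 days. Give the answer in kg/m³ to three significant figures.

0.00276 kg/m³

For an instantaneous plane source, C(x,t) = M/(n_e·A·√(4πDt)) · exp(−(x−vt)²/(4Dt)), with n_e·A the pore (flow) area.
Plume center vt = 2.4 × 13 = 31.2 m, so the well at 31 m is 0.2 m upgradient of the peak.
√(4πDt) = 1.565 m, giving peak height M/(n_e·A·√(4πDt)) = 0.56/(0.44 × 280 × 1.565) = 0.002904 kg/m³.
(x−vt)²/(4Dt) = (-0.2)²/(4 × 0.015 × 13) = 0.05128; exp(−0.05128) = 0.9500.
C = 0.002904 × 0.9500 = 0.00276 kg/m³.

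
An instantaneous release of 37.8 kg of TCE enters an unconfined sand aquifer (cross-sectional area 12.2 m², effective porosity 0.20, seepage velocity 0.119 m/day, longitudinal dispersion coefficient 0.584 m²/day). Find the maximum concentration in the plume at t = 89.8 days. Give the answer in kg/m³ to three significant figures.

The peak of an instantaneous 1D plume sits at x = vt; there the Gaussian factor is 1 and C_max = M/(n_e·A·√(4πDt)), where n_e·A is the pore area the mass is dissolved in.
√(4πDt) = √(4π × 0.584 × 89.8) = 25.67 m, so C_max = 37.8/(0.20 × 12.2 × 25.67) = 0.603 kg/m³.

0.603 kg/m³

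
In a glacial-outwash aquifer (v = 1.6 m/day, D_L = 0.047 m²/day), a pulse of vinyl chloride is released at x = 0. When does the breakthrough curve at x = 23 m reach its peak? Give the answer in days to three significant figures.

14.4 days

For the 1D instantaneous-source solution, setting ∂C/∂t = 0 at fixed x gives v²t² + 2Dt − x² = 0, so t = (√(D² + v²x²) − D)/v².
√(D² + v²x²) = √(0.047² + 1.6² × 23²) = 36.80; v² = 2.56.
t = (36.80 − 0.047)/2.56 = 14.4 days (vs. the pure-advection estimate x/v = 14.4 d).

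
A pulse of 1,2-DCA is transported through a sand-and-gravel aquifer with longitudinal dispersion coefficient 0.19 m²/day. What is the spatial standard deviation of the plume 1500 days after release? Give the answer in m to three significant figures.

23.9 m

Dispersive spreading gives a Gaussian with σ² = 2Dt; advection only shifts the center.
σ = √(2 × 0.19 × 1500) = 23.9 m.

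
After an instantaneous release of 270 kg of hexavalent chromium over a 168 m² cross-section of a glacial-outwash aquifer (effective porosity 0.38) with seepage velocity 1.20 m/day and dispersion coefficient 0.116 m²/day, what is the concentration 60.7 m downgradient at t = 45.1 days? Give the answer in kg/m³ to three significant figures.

For an instantaneous plane source, C(x,t) = M/(n_e·A·√(4πDt)) · exp(−(x−vt)²/(4Dt)), with n_e·A the pore (flow) area.
Plume center vt = 1.20 × 45.1 = 54.12 m, so the well at 60.7 m is 6.58 m downgradient of the peak.
√(4πDt) = 8.108 m, giving peak height M/(n_e·A·√(4πDt)) = 270/(0.38 × 168 × 8.108) = 0.5216 kg/m³.
(x−vt)²/(4Dt) = (6.58)²/(4 × 0.116 × 45.1) = 2.069; exp(−2.069) = 0.1263.
C = 0.5216 × 0.1263 = 0.0659 kg/m³.

0.0659 kg/m³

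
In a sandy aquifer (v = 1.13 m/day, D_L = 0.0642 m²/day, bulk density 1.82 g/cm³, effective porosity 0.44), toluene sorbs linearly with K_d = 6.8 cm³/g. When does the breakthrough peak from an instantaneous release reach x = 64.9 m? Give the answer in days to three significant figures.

Retardation factor R = 1 + ρ_b·K_d/n = 1 + 1.82 × 6.8/0.44 = 29.13.
Sorption retards both mechanisms: v_R = v/R = 0.03879 m/day, D_R = D/R = 0.002204 m²/day.
Peak time from v_R²t² + 2D_R t − x² = 0: t = (√(D_R² + v_R²x²) − D_R)/v_R².
√(D_R² + v_R²x²) = √(0.002204² + 0.03879² × 64.9²) = 2.517; v_R² = 0.001505.
t = (2.517 − 0.002204)/0.001505 = 1670 days.

1670 days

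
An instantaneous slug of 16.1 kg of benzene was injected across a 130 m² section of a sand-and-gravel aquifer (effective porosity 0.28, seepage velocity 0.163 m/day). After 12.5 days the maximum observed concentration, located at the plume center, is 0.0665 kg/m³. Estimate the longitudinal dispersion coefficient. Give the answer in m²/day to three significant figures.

At the plume center C_max = M/(n_e·A·√(4πDt)), so D = M²/(4πt·(n_e·A·C_max)²).
n_e·A·C_max = 0.28 × 130 × 0.0665 = 2.421 kg/m.
D = 16.1²/(4π × 12.5 × 2.421²) = 0.282 m²/day.

0.282 m²/day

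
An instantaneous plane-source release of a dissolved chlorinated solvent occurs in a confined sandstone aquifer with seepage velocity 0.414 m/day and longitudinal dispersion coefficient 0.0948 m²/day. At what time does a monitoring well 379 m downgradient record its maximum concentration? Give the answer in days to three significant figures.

For the 1D instantaneous-source solution, setting ∂C/∂t = 0 at fixed x gives v²t² + 2Dt − x² = 0, so t = (√(D² + v²x²) − D)/v².
√(D² + v²x²) = √(0.0948² + 0.414² × 379²) = 156.9; v² = 0.171396.
t = (156.9 − 0.0948)/0.171396 = 915 days (vs. the pure-advection estimate x/v = 915 d).

915 days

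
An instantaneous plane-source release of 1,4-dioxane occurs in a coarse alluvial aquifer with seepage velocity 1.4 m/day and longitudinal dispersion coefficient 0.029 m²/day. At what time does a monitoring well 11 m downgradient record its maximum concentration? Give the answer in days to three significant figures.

7.84 days

For the 1D instantaneous-source solution, setting ∂C/∂t = 0 at fixed x gives v²t² + 2Dt − x² = 0, so t = (√(D² + v²x²) − D)/v².
√(D² + v²x²) = √(0.029² + 1.4² × 11²) = 15.40; v² = 1.96.
t = (15.40 − 0.029)/1.96 = 7.84 days (vs. the pure-advection estimate x/v = 7.86 d).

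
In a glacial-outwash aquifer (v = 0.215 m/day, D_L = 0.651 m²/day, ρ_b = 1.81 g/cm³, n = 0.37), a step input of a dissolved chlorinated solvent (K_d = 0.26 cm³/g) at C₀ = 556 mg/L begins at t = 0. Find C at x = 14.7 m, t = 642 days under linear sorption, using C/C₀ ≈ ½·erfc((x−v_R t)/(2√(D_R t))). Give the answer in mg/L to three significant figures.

Retardation factor R = 1 + ρ_b·K_d/n = 1 + 1.81 × 0.26/0.37 = 2.272.
Sorption retards both mechanisms: v_R = v/R = 0.09463 m/day, D_R = D/R = 0.2865 m²/day.
v_R·t = 0.09463 × 642 = 60.75246 m; 2√(D_R t) = 27.12 m; argument = (14.7 − 60.75246)/27.12 = -1.698.
C = C₀ × ½·erfc(-1.698) = 556 × 0.9918 = 551 mg/L.

551 mg/L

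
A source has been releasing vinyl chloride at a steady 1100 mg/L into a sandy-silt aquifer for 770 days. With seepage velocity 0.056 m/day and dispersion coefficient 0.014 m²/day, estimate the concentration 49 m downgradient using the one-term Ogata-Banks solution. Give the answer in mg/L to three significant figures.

113 mg/L

For a continuous step input, C/C₀ ≈ ½·erfc((x−vt)/(2√(Dt))).
vt = 0.056 × 770 = 43.12 m and 2√(Dt) = 2√(0.014 × 770) = 6.567 m.
Argument (x−vt)/(2√(Dt)) = (49 − 43.12)/6.567 = 0.8954; ½·erfc(0.8954) = 0.1027.
C = 1100 × 0.1027 = 113 mg/L.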